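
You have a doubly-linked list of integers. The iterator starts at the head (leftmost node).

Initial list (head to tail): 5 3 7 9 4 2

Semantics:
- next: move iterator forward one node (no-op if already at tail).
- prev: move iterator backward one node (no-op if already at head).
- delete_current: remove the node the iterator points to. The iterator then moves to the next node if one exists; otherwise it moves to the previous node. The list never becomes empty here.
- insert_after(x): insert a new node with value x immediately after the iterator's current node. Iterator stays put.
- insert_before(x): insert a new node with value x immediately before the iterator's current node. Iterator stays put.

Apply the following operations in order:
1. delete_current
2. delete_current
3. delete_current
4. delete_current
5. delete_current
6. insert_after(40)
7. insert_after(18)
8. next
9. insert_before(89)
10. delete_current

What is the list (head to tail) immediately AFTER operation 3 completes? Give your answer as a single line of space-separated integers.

Answer: 9 4 2

Derivation:
After 1 (delete_current): list=[3, 7, 9, 4, 2] cursor@3
After 2 (delete_current): list=[7, 9, 4, 2] cursor@7
After 3 (delete_current): list=[9, 4, 2] cursor@9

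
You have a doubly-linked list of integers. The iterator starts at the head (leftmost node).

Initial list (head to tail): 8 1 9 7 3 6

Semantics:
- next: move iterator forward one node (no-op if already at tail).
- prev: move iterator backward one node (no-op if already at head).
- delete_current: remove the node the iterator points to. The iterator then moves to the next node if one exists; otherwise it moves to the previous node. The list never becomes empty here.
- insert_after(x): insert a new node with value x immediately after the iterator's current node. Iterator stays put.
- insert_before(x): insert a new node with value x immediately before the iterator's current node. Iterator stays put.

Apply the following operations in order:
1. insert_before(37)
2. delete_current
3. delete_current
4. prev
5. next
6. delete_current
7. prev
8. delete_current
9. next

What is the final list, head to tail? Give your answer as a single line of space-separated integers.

Answer: 7 3 6

Derivation:
After 1 (insert_before(37)): list=[37, 8, 1, 9, 7, 3, 6] cursor@8
After 2 (delete_current): list=[37, 1, 9, 7, 3, 6] cursor@1
After 3 (delete_current): list=[37, 9, 7, 3, 6] cursor@9
After 4 (prev): list=[37, 9, 7, 3, 6] cursor@37
After 5 (next): list=[37, 9, 7, 3, 6] cursor@9
After 6 (delete_current): list=[37, 7, 3, 6] cursor@7
After 7 (prev): list=[37, 7, 3, 6] cursor@37
After 8 (delete_current): list=[7, 3, 6] cursor@7
After 9 (next): list=[7, 3, 6] cursor@3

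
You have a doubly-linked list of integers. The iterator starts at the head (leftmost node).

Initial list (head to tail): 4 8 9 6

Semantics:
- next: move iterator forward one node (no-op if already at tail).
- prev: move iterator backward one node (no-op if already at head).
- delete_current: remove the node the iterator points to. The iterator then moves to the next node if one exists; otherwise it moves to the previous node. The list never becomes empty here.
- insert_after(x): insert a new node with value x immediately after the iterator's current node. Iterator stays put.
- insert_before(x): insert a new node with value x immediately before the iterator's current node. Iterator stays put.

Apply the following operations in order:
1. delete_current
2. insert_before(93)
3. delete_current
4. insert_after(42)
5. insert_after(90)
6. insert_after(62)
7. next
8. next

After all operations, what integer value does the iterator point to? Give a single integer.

Answer: 90

Derivation:
After 1 (delete_current): list=[8, 9, 6] cursor@8
After 2 (insert_before(93)): list=[93, 8, 9, 6] cursor@8
After 3 (delete_current): list=[93, 9, 6] cursor@9
After 4 (insert_after(42)): list=[93, 9, 42, 6] cursor@9
After 5 (insert_after(90)): list=[93, 9, 90, 42, 6] cursor@9
After 6 (insert_after(62)): list=[93, 9, 62, 90, 42, 6] cursor@9
After 7 (next): list=[93, 9, 62, 90, 42, 6] cursor@62
After 8 (next): list=[93, 9, 62, 90, 42, 6] cursor@90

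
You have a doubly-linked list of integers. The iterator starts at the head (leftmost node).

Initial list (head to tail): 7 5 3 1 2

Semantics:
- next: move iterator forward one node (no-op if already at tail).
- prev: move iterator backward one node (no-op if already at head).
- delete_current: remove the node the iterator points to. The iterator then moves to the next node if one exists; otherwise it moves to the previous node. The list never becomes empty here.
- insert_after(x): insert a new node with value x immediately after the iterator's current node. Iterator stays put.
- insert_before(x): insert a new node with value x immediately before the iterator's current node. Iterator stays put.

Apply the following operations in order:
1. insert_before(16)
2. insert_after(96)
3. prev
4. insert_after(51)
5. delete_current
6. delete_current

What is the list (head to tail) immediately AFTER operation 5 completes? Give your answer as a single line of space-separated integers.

Answer: 51 7 96 5 3 1 2

Derivation:
After 1 (insert_before(16)): list=[16, 7, 5, 3, 1, 2] cursor@7
After 2 (insert_after(96)): list=[16, 7, 96, 5, 3, 1, 2] cursor@7
After 3 (prev): list=[16, 7, 96, 5, 3, 1, 2] cursor@16
After 4 (insert_after(51)): list=[16, 51, 7, 96, 5, 3, 1, 2] cursor@16
After 5 (delete_current): list=[51, 7, 96, 5, 3, 1, 2] cursor@51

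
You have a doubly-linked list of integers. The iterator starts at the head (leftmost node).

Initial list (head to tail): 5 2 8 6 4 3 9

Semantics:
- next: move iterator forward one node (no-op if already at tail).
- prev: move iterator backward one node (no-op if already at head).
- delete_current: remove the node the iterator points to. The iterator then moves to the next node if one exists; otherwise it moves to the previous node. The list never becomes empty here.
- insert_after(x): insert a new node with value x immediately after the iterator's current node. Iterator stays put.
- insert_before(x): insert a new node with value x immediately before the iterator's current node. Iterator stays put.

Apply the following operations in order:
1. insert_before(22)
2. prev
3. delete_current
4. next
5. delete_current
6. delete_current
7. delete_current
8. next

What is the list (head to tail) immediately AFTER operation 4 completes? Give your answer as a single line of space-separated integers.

After 1 (insert_before(22)): list=[22, 5, 2, 8, 6, 4, 3, 9] cursor@5
After 2 (prev): list=[22, 5, 2, 8, 6, 4, 3, 9] cursor@22
After 3 (delete_current): list=[5, 2, 8, 6, 4, 3, 9] cursor@5
After 4 (next): list=[5, 2, 8, 6, 4, 3, 9] cursor@2

Answer: 5 2 8 6 4 3 9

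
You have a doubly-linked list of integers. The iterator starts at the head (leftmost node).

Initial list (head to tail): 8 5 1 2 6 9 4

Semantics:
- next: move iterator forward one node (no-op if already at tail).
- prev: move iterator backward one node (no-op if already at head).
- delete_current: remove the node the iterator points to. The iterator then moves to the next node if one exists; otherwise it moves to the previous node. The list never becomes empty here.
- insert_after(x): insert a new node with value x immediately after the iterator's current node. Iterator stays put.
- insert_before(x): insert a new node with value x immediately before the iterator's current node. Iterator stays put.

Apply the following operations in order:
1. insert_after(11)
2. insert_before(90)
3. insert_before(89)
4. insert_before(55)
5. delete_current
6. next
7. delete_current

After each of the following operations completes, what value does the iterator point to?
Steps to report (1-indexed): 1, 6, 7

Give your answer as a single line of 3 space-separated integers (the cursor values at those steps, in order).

Answer: 8 5 1

Derivation:
After 1 (insert_after(11)): list=[8, 11, 5, 1, 2, 6, 9, 4] cursor@8
After 2 (insert_before(90)): list=[90, 8, 11, 5, 1, 2, 6, 9, 4] cursor@8
After 3 (insert_before(89)): list=[90, 89, 8, 11, 5, 1, 2, 6, 9, 4] cursor@8
After 4 (insert_before(55)): list=[90, 89, 55, 8, 11, 5, 1, 2, 6, 9, 4] cursor@8
After 5 (delete_current): list=[90, 89, 55, 11, 5, 1, 2, 6, 9, 4] cursor@11
After 6 (next): list=[90, 89, 55, 11, 5, 1, 2, 6, 9, 4] cursor@5
After 7 (delete_current): list=[90, 89, 55, 11, 1, 2, 6, 9, 4] cursor@1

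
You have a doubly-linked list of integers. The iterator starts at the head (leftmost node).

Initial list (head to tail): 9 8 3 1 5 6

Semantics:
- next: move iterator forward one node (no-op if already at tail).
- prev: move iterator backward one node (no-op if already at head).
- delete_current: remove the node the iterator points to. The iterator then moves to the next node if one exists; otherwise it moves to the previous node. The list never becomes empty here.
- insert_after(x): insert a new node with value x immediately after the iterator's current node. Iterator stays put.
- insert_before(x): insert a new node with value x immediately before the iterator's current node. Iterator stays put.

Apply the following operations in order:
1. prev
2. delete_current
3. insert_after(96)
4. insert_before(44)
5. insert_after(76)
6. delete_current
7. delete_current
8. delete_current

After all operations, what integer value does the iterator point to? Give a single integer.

After 1 (prev): list=[9, 8, 3, 1, 5, 6] cursor@9
After 2 (delete_current): list=[8, 3, 1, 5, 6] cursor@8
After 3 (insert_after(96)): list=[8, 96, 3, 1, 5, 6] cursor@8
After 4 (insert_before(44)): list=[44, 8, 96, 3, 1, 5, 6] cursor@8
After 5 (insert_after(76)): list=[44, 8, 76, 96, 3, 1, 5, 6] cursor@8
After 6 (delete_current): list=[44, 76, 96, 3, 1, 5, 6] cursor@76
After 7 (delete_current): list=[44, 96, 3, 1, 5, 6] cursor@96
After 8 (delete_current): list=[44, 3, 1, 5, 6] cursor@3

Answer: 3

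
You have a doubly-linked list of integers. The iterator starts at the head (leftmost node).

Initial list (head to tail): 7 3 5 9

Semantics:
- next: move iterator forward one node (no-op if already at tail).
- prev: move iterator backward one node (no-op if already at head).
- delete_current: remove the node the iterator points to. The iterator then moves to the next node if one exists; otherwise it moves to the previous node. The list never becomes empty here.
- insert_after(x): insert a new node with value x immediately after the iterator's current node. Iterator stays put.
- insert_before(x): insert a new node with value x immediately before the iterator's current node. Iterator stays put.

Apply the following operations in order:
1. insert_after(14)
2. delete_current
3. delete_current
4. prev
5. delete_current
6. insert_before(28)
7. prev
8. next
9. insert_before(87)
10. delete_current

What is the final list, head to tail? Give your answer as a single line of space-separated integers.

Answer: 28 87 9

Derivation:
After 1 (insert_after(14)): list=[7, 14, 3, 5, 9] cursor@7
After 2 (delete_current): list=[14, 3, 5, 9] cursor@14
After 3 (delete_current): list=[3, 5, 9] cursor@3
After 4 (prev): list=[3, 5, 9] cursor@3
After 5 (delete_current): list=[5, 9] cursor@5
After 6 (insert_before(28)): list=[28, 5, 9] cursor@5
After 7 (prev): list=[28, 5, 9] cursor@28
After 8 (next): list=[28, 5, 9] cursor@5
After 9 (insert_before(87)): list=[28, 87, 5, 9] cursor@5
After 10 (delete_current): list=[28, 87, 9] cursor@9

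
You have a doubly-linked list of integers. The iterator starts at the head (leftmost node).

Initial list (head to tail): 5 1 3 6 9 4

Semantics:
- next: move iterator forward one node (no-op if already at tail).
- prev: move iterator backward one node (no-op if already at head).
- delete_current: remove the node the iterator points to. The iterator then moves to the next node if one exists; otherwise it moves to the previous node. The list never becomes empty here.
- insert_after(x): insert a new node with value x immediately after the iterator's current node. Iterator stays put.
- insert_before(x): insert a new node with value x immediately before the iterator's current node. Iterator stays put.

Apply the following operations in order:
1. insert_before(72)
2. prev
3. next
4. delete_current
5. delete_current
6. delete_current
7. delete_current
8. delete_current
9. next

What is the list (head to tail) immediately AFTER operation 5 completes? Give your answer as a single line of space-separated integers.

Answer: 72 3 6 9 4

Derivation:
After 1 (insert_before(72)): list=[72, 5, 1, 3, 6, 9, 4] cursor@5
After 2 (prev): list=[72, 5, 1, 3, 6, 9, 4] cursor@72
After 3 (next): list=[72, 5, 1, 3, 6, 9, 4] cursor@5
After 4 (delete_current): list=[72, 1, 3, 6, 9, 4] cursor@1
After 5 (delete_current): list=[72, 3, 6, 9, 4] cursor@3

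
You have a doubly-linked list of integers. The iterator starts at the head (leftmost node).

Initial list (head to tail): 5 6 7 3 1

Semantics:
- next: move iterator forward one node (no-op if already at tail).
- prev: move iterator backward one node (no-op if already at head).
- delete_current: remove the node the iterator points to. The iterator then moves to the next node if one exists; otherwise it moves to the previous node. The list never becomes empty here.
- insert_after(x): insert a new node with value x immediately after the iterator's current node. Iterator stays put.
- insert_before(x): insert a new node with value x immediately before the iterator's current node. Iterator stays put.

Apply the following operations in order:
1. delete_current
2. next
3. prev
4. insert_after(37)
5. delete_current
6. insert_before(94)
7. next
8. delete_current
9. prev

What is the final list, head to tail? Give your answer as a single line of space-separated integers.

After 1 (delete_current): list=[6, 7, 3, 1] cursor@6
After 2 (next): list=[6, 7, 3, 1] cursor@7
After 3 (prev): list=[6, 7, 3, 1] cursor@6
After 4 (insert_after(37)): list=[6, 37, 7, 3, 1] cursor@6
After 5 (delete_current): list=[37, 7, 3, 1] cursor@37
After 6 (insert_before(94)): list=[94, 37, 7, 3, 1] cursor@37
After 7 (next): list=[94, 37, 7, 3, 1] cursor@7
After 8 (delete_current): list=[94, 37, 3, 1] cursor@3
After 9 (prev): list=[94, 37, 3, 1] cursor@37

Answer: 94 37 3 1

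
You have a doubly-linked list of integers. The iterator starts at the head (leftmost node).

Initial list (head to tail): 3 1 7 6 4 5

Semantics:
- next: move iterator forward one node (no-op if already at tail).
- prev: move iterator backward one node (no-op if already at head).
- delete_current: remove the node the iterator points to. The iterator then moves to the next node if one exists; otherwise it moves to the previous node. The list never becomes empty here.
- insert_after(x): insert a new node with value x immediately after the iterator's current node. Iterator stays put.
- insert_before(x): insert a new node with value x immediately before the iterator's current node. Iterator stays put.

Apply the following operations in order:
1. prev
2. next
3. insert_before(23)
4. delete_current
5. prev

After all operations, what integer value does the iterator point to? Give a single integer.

Answer: 23

Derivation:
After 1 (prev): list=[3, 1, 7, 6, 4, 5] cursor@3
After 2 (next): list=[3, 1, 7, 6, 4, 5] cursor@1
After 3 (insert_before(23)): list=[3, 23, 1, 7, 6, 4, 5] cursor@1
After 4 (delete_current): list=[3, 23, 7, 6, 4, 5] cursor@7
After 5 (prev): list=[3, 23, 7, 6, 4, 5] cursor@23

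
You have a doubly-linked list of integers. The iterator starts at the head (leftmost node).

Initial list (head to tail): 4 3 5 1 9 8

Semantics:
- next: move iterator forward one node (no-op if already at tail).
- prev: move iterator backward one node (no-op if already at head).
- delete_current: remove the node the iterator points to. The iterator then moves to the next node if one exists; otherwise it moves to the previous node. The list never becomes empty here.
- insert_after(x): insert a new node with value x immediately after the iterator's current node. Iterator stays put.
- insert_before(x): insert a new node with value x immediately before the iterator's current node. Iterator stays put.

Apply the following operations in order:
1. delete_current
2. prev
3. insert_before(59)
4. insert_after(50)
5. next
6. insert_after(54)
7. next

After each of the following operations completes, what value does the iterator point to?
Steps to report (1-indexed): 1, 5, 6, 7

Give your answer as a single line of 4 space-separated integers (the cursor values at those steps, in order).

Answer: 3 50 50 54

Derivation:
After 1 (delete_current): list=[3, 5, 1, 9, 8] cursor@3
After 2 (prev): list=[3, 5, 1, 9, 8] cursor@3
After 3 (insert_before(59)): list=[59, 3, 5, 1, 9, 8] cursor@3
After 4 (insert_after(50)): list=[59, 3, 50, 5, 1, 9, 8] cursor@3
After 5 (next): list=[59, 3, 50, 5, 1, 9, 8] cursor@50
After 6 (insert_after(54)): list=[59, 3, 50, 54, 5, 1, 9, 8] cursor@50
After 7 (next): list=[59, 3, 50, 54, 5, 1, 9, 8] cursor@54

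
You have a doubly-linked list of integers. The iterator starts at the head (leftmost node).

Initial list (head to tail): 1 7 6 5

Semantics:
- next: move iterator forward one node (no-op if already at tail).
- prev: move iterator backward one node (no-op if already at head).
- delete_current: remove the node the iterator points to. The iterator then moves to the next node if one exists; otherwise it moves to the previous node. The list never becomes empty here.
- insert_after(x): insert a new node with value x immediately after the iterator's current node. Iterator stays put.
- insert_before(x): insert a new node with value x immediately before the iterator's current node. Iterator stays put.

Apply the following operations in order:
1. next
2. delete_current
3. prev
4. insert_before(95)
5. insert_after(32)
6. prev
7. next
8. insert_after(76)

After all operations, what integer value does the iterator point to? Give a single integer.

Answer: 1

Derivation:
After 1 (next): list=[1, 7, 6, 5] cursor@7
After 2 (delete_current): list=[1, 6, 5] cursor@6
After 3 (prev): list=[1, 6, 5] cursor@1
After 4 (insert_before(95)): list=[95, 1, 6, 5] cursor@1
After 5 (insert_after(32)): list=[95, 1, 32, 6, 5] cursor@1
After 6 (prev): list=[95, 1, 32, 6, 5] cursor@95
After 7 (next): list=[95, 1, 32, 6, 5] cursor@1
After 8 (insert_after(76)): list=[95, 1, 76, 32, 6, 5] cursor@1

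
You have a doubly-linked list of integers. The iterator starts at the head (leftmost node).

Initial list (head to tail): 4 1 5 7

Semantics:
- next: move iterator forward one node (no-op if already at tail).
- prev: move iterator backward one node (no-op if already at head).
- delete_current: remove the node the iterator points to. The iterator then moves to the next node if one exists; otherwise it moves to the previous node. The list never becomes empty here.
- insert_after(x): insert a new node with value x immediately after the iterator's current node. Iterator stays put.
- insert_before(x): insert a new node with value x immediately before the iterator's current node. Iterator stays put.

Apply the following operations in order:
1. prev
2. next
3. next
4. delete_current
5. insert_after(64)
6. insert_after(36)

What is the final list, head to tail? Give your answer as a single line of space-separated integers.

After 1 (prev): list=[4, 1, 5, 7] cursor@4
After 2 (next): list=[4, 1, 5, 7] cursor@1
After 3 (next): list=[4, 1, 5, 7] cursor@5
After 4 (delete_current): list=[4, 1, 7] cursor@7
After 5 (insert_after(64)): list=[4, 1, 7, 64] cursor@7
After 6 (insert_after(36)): list=[4, 1, 7, 36, 64] cursor@7

Answer: 4 1 7 36 64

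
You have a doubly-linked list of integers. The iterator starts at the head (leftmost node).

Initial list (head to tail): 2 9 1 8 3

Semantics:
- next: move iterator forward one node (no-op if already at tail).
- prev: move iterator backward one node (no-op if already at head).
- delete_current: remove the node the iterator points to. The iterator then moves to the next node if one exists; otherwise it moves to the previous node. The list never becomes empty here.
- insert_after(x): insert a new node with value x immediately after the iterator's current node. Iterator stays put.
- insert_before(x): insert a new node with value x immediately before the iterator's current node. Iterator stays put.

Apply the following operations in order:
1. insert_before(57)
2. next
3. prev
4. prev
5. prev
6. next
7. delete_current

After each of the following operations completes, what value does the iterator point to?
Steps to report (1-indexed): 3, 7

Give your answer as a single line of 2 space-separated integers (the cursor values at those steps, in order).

After 1 (insert_before(57)): list=[57, 2, 9, 1, 8, 3] cursor@2
After 2 (next): list=[57, 2, 9, 1, 8, 3] cursor@9
After 3 (prev): list=[57, 2, 9, 1, 8, 3] cursor@2
After 4 (prev): list=[57, 2, 9, 1, 8, 3] cursor@57
After 5 (prev): list=[57, 2, 9, 1, 8, 3] cursor@57
After 6 (next): list=[57, 2, 9, 1, 8, 3] cursor@2
After 7 (delete_current): list=[57, 9, 1, 8, 3] cursor@9

Answer: 2 9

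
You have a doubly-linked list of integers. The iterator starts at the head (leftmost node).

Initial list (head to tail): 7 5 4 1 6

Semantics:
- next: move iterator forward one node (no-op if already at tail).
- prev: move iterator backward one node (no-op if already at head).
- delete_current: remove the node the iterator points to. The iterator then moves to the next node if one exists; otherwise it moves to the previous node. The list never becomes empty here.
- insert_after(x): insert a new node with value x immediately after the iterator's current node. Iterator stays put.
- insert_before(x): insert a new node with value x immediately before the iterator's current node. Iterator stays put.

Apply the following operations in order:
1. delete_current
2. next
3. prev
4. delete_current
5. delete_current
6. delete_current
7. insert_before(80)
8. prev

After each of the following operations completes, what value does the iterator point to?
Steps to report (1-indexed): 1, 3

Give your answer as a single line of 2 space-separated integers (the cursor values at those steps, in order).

After 1 (delete_current): list=[5, 4, 1, 6] cursor@5
After 2 (next): list=[5, 4, 1, 6] cursor@4
After 3 (prev): list=[5, 4, 1, 6] cursor@5
After 4 (delete_current): list=[4, 1, 6] cursor@4
After 5 (delete_current): list=[1, 6] cursor@1
After 6 (delete_current): list=[6] cursor@6
After 7 (insert_before(80)): list=[80, 6] cursor@6
After 8 (prev): list=[80, 6] cursor@80

Answer: 5 5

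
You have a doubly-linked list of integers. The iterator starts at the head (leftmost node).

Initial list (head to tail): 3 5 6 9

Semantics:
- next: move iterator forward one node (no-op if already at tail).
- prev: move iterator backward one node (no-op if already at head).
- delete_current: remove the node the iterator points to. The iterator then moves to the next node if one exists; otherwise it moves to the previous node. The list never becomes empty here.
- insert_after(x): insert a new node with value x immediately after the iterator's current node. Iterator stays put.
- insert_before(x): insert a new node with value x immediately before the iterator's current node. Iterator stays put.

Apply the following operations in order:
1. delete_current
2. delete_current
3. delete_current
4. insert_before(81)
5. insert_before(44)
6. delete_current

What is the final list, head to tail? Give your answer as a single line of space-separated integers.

Answer: 81 44

Derivation:
After 1 (delete_current): list=[5, 6, 9] cursor@5
After 2 (delete_current): list=[6, 9] cursor@6
After 3 (delete_current): list=[9] cursor@9
After 4 (insert_before(81)): list=[81, 9] cursor@9
After 5 (insert_before(44)): list=[81, 44, 9] cursor@9
After 6 (delete_current): list=[81, 44] cursor@44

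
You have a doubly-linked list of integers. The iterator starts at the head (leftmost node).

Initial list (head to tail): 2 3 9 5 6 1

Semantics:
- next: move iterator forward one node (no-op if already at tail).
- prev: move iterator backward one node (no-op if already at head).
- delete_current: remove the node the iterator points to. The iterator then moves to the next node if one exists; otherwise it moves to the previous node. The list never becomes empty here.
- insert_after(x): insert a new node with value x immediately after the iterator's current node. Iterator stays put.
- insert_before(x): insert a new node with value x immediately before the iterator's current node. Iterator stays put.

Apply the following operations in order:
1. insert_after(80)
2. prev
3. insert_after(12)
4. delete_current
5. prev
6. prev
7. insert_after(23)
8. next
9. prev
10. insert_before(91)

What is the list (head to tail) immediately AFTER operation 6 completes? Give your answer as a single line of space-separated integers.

Answer: 12 80 3 9 5 6 1

Derivation:
After 1 (insert_after(80)): list=[2, 80, 3, 9, 5, 6, 1] cursor@2
After 2 (prev): list=[2, 80, 3, 9, 5, 6, 1] cursor@2
After 3 (insert_after(12)): list=[2, 12, 80, 3, 9, 5, 6, 1] cursor@2
After 4 (delete_current): list=[12, 80, 3, 9, 5, 6, 1] cursor@12
After 5 (prev): list=[12, 80, 3, 9, 5, 6, 1] cursor@12
After 6 (prev): list=[12, 80, 3, 9, 5, 6, 1] cursor@12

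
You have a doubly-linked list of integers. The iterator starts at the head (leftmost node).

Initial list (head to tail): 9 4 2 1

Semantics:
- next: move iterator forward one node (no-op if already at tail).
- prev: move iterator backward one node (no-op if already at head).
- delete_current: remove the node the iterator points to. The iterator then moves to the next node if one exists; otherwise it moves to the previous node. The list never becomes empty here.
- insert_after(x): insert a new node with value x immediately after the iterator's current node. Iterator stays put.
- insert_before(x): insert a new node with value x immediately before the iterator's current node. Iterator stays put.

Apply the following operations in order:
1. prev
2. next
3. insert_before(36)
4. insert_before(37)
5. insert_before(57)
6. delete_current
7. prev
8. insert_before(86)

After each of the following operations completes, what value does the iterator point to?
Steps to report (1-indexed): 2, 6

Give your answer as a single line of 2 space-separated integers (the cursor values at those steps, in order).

Answer: 4 2

Derivation:
After 1 (prev): list=[9, 4, 2, 1] cursor@9
After 2 (next): list=[9, 4, 2, 1] cursor@4
After 3 (insert_before(36)): list=[9, 36, 4, 2, 1] cursor@4
After 4 (insert_before(37)): list=[9, 36, 37, 4, 2, 1] cursor@4
After 5 (insert_before(57)): list=[9, 36, 37, 57, 4, 2, 1] cursor@4
After 6 (delete_current): list=[9, 36, 37, 57, 2, 1] cursor@2
After 7 (prev): list=[9, 36, 37, 57, 2, 1] cursor@57
After 8 (insert_before(86)): list=[9, 36, 37, 86, 57, 2, 1] cursor@57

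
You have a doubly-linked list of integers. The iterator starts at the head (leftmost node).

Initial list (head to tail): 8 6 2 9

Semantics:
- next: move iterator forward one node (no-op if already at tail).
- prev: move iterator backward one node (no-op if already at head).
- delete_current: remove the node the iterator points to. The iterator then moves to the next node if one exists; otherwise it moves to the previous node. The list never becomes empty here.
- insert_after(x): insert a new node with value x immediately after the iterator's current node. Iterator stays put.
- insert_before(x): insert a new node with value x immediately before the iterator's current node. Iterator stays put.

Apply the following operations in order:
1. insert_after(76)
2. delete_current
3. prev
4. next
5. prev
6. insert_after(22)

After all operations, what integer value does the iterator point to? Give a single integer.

Answer: 76

Derivation:
After 1 (insert_after(76)): list=[8, 76, 6, 2, 9] cursor@8
After 2 (delete_current): list=[76, 6, 2, 9] cursor@76
After 3 (prev): list=[76, 6, 2, 9] cursor@76
After 4 (next): list=[76, 6, 2, 9] cursor@6
After 5 (prev): list=[76, 6, 2, 9] cursor@76
After 6 (insert_after(22)): list=[76, 22, 6, 2, 9] cursor@76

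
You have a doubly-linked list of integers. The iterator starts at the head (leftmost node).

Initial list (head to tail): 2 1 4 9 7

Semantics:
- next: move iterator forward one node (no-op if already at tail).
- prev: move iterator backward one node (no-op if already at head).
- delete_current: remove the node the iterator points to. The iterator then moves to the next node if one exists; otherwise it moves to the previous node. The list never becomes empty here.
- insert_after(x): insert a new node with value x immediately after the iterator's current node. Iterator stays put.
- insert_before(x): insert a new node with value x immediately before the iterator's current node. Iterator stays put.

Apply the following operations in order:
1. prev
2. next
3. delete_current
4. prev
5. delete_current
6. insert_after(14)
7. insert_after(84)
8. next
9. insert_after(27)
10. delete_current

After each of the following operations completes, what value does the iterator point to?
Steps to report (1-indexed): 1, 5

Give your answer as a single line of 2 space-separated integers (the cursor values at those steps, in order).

Answer: 2 4

Derivation:
After 1 (prev): list=[2, 1, 4, 9, 7] cursor@2
After 2 (next): list=[2, 1, 4, 9, 7] cursor@1
After 3 (delete_current): list=[2, 4, 9, 7] cursor@4
After 4 (prev): list=[2, 4, 9, 7] cursor@2
After 5 (delete_current): list=[4, 9, 7] cursor@4
After 6 (insert_after(14)): list=[4, 14, 9, 7] cursor@4
After 7 (insert_after(84)): list=[4, 84, 14, 9, 7] cursor@4
After 8 (next): list=[4, 84, 14, 9, 7] cursor@84
After 9 (insert_after(27)): list=[4, 84, 27, 14, 9, 7] cursor@84
After 10 (delete_current): list=[4, 27, 14, 9, 7] cursor@27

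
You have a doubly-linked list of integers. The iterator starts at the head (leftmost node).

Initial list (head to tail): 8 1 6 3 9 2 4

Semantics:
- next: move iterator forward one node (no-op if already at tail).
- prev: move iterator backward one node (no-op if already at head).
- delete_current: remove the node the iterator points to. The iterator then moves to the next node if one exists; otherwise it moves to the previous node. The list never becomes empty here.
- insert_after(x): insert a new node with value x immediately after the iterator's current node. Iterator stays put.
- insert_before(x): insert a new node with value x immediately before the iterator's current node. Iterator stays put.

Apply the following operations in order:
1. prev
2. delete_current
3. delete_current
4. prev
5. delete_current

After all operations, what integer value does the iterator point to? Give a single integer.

Answer: 3

Derivation:
After 1 (prev): list=[8, 1, 6, 3, 9, 2, 4] cursor@8
After 2 (delete_current): list=[1, 6, 3, 9, 2, 4] cursor@1
After 3 (delete_current): list=[6, 3, 9, 2, 4] cursor@6
After 4 (prev): list=[6, 3, 9, 2, 4] cursor@6
After 5 (delete_current): list=[3, 9, 2, 4] cursor@3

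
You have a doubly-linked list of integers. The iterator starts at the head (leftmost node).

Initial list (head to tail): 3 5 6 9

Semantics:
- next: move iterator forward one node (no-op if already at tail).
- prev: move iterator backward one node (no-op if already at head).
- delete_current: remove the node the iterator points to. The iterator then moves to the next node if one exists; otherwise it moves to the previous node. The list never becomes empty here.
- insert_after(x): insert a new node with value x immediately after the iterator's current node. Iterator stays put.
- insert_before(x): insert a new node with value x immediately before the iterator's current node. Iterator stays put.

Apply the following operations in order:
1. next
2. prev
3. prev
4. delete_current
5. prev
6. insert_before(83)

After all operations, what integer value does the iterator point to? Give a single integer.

Answer: 5

Derivation:
After 1 (next): list=[3, 5, 6, 9] cursor@5
After 2 (prev): list=[3, 5, 6, 9] cursor@3
After 3 (prev): list=[3, 5, 6, 9] cursor@3
After 4 (delete_current): list=[5, 6, 9] cursor@5
After 5 (prev): list=[5, 6, 9] cursor@5
After 6 (insert_before(83)): list=[83, 5, 6, 9] cursor@5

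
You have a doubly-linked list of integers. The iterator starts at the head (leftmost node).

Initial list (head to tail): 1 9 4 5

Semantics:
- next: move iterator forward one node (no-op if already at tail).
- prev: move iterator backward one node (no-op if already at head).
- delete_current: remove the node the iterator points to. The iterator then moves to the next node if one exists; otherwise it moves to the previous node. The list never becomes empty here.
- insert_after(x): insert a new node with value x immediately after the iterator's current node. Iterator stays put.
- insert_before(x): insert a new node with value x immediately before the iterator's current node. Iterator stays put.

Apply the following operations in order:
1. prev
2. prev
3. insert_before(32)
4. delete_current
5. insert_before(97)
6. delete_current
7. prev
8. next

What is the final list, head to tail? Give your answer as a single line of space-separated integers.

Answer: 32 97 4 5

Derivation:
After 1 (prev): list=[1, 9, 4, 5] cursor@1
After 2 (prev): list=[1, 9, 4, 5] cursor@1
After 3 (insert_before(32)): list=[32, 1, 9, 4, 5] cursor@1
After 4 (delete_current): list=[32, 9, 4, 5] cursor@9
After 5 (insert_before(97)): list=[32, 97, 9, 4, 5] cursor@9
After 6 (delete_current): list=[32, 97, 4, 5] cursor@4
After 7 (prev): list=[32, 97, 4, 5] cursor@97
After 8 (next): list=[32, 97, 4, 5] cursor@4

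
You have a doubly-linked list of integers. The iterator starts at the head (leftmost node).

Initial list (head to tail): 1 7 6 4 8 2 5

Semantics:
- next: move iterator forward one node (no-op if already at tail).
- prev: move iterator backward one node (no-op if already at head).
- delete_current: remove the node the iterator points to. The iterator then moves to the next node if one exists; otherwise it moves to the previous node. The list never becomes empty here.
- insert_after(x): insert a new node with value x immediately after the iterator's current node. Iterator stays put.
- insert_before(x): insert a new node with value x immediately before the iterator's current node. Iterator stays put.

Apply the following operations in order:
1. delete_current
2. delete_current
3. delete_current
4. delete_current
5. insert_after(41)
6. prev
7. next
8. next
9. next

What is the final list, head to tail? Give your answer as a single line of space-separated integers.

After 1 (delete_current): list=[7, 6, 4, 8, 2, 5] cursor@7
After 2 (delete_current): list=[6, 4, 8, 2, 5] cursor@6
After 3 (delete_current): list=[4, 8, 2, 5] cursor@4
After 4 (delete_current): list=[8, 2, 5] cursor@8
After 5 (insert_after(41)): list=[8, 41, 2, 5] cursor@8
After 6 (prev): list=[8, 41, 2, 5] cursor@8
After 7 (next): list=[8, 41, 2, 5] cursor@41
After 8 (next): list=[8, 41, 2, 5] cursor@2
After 9 (next): list=[8, 41, 2, 5] cursor@5

Answer: 8 41 2 5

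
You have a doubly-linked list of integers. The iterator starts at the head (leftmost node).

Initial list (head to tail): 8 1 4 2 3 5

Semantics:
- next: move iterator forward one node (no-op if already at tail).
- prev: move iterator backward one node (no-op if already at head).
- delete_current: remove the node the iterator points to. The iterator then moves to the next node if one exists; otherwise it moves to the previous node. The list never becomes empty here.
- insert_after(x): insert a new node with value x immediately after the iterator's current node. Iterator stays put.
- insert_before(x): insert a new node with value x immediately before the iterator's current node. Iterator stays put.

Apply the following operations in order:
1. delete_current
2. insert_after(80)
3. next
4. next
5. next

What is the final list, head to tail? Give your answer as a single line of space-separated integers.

Answer: 1 80 4 2 3 5

Derivation:
After 1 (delete_current): list=[1, 4, 2, 3, 5] cursor@1
After 2 (insert_after(80)): list=[1, 80, 4, 2, 3, 5] cursor@1
After 3 (next): list=[1, 80, 4, 2, 3, 5] cursor@80
After 4 (next): list=[1, 80, 4, 2, 3, 5] cursor@4
After 5 (next): list=[1, 80, 4, 2, 3, 5] cursor@2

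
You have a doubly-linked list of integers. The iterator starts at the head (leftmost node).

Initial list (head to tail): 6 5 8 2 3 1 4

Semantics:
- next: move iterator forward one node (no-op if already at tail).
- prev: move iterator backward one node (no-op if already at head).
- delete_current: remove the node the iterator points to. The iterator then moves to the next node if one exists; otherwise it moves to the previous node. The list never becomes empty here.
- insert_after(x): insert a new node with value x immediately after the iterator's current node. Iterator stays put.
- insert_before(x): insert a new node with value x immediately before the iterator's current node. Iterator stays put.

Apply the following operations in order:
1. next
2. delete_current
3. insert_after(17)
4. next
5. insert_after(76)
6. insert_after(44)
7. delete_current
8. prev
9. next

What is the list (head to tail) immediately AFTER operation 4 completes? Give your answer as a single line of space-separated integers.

Answer: 6 8 17 2 3 1 4

Derivation:
After 1 (next): list=[6, 5, 8, 2, 3, 1, 4] cursor@5
After 2 (delete_current): list=[6, 8, 2, 3, 1, 4] cursor@8
After 3 (insert_after(17)): list=[6, 8, 17, 2, 3, 1, 4] cursor@8
After 4 (next): list=[6, 8, 17, 2, 3, 1, 4] cursor@17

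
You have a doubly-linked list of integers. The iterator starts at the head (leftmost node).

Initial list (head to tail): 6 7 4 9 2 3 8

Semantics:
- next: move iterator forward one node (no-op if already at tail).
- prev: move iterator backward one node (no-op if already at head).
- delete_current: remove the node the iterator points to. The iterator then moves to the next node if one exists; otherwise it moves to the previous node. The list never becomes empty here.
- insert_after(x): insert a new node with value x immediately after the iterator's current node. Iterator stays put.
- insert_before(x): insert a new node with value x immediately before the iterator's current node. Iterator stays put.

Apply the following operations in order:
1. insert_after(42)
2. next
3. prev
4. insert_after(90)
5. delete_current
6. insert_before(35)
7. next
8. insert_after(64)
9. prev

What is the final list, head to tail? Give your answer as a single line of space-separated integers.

Answer: 35 90 42 64 7 4 9 2 3 8

Derivation:
After 1 (insert_after(42)): list=[6, 42, 7, 4, 9, 2, 3, 8] cursor@6
After 2 (next): list=[6, 42, 7, 4, 9, 2, 3, 8] cursor@42
After 3 (prev): list=[6, 42, 7, 4, 9, 2, 3, 8] cursor@6
After 4 (insert_after(90)): list=[6, 90, 42, 7, 4, 9, 2, 3, 8] cursor@6
After 5 (delete_current): list=[90, 42, 7, 4, 9, 2, 3, 8] cursor@90
After 6 (insert_before(35)): list=[35, 90, 42, 7, 4, 9, 2, 3, 8] cursor@90
After 7 (next): list=[35, 90, 42, 7, 4, 9, 2, 3, 8] cursor@42
After 8 (insert_after(64)): list=[35, 90, 42, 64, 7, 4, 9, 2, 3, 8] cursor@42
After 9 (prev): list=[35, 90, 42, 64, 7, 4, 9, 2, 3, 8] cursor@90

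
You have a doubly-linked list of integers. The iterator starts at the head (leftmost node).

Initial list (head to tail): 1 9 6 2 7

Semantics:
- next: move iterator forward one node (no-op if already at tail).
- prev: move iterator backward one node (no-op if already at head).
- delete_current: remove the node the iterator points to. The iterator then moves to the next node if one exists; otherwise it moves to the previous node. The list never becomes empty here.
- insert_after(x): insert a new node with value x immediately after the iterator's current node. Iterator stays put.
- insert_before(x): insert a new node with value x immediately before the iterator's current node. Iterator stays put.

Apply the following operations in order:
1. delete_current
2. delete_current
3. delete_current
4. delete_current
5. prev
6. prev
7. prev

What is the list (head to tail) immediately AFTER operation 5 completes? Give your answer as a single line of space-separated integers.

Answer: 7

Derivation:
After 1 (delete_current): list=[9, 6, 2, 7] cursor@9
After 2 (delete_current): list=[6, 2, 7] cursor@6
After 3 (delete_current): list=[2, 7] cursor@2
After 4 (delete_current): list=[7] cursor@7
After 5 (prev): list=[7] cursor@7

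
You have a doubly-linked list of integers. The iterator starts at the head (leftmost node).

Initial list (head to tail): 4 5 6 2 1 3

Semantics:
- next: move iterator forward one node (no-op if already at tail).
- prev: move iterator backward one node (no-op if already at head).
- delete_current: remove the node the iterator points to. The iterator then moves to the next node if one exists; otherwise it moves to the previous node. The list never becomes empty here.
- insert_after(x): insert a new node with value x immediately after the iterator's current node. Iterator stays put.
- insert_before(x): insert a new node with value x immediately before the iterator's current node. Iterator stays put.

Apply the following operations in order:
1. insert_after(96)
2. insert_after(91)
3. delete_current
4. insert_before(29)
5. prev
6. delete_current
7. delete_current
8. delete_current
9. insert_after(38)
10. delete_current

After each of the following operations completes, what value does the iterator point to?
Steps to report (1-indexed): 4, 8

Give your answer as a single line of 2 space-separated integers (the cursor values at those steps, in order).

Answer: 91 5

Derivation:
After 1 (insert_after(96)): list=[4, 96, 5, 6, 2, 1, 3] cursor@4
After 2 (insert_after(91)): list=[4, 91, 96, 5, 6, 2, 1, 3] cursor@4
After 3 (delete_current): list=[91, 96, 5, 6, 2, 1, 3] cursor@91
After 4 (insert_before(29)): list=[29, 91, 96, 5, 6, 2, 1, 3] cursor@91
After 5 (prev): list=[29, 91, 96, 5, 6, 2, 1, 3] cursor@29
After 6 (delete_current): list=[91, 96, 5, 6, 2, 1, 3] cursor@91
After 7 (delete_current): list=[96, 5, 6, 2, 1, 3] cursor@96
After 8 (delete_current): list=[5, 6, 2, 1, 3] cursor@5
After 9 (insert_after(38)): list=[5, 38, 6, 2, 1, 3] cursor@5
After 10 (delete_current): list=[38, 6, 2, 1, 3] cursor@38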